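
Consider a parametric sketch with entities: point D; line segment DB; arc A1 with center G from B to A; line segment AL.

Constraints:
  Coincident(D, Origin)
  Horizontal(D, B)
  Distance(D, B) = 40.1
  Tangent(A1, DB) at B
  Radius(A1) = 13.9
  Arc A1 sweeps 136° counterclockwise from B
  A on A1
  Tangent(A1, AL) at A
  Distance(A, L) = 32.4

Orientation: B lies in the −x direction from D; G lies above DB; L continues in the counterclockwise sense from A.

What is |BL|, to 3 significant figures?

48.4

D is at the origin; D and B share the same y with |DB| = 40.1 and B on the −x side, so B = (-40.1, 0.00). Tangency of A1 to DB means the radius GB is perpendicular to DB, so G = B + (0, 13.9) = (-40.1, 13.9). On A1, B sits at bearing -90° from G; a 136° counterclockwise sweep puts A at bearing 46°, so A = G + 13.9·(cos 46°, sin 46°) = (-30.4, 23.9). Tangency of A1 to AL means the radius GA is perpendicular to AL, so AL runs along (−sin 46°, cos 46°); with |AL| = 32.4, L = (-53.8, 46.4). Then |BL| = |L − B| = 48.4.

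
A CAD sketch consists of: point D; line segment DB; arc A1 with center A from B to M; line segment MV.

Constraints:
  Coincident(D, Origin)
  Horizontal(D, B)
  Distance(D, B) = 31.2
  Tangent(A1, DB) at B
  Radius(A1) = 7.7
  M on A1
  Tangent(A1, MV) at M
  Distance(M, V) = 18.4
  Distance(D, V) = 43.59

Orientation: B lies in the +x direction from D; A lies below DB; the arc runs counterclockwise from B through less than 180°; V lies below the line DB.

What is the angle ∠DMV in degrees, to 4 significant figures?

145.6°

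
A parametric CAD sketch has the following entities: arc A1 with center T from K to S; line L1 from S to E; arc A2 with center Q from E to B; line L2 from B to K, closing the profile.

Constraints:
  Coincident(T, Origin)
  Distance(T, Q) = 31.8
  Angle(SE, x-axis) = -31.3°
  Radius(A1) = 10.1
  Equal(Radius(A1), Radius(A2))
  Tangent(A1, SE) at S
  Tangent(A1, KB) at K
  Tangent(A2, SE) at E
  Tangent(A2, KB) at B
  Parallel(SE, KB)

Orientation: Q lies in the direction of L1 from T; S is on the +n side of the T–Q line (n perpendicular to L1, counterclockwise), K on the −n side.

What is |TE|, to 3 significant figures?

33.4

The slot axis is L1's direction at -31.3°, so u = (cos -31.3°, sin -31.3°) = (0.854, -0.520) and n = (−sin -31.3°, cos -31.3°) = (0.520, 0.854). T is at the origin and Q lies 31.8 along u from T, so Q = 31.8·u = (27.2, -16.5). Tangency of A1 to both parallel lines with radius 10.1 puts S and K at T ± 10.1·n: S = (5.25, 8.63), K = (-5.25, -8.63). Equal radii place E and B the same way about Q: E = Q + 10.1·n = (32.4, -7.89), B = Q − 10.1·n = (21.9, -25.2). Then |TE| = |E − T| = 33.4.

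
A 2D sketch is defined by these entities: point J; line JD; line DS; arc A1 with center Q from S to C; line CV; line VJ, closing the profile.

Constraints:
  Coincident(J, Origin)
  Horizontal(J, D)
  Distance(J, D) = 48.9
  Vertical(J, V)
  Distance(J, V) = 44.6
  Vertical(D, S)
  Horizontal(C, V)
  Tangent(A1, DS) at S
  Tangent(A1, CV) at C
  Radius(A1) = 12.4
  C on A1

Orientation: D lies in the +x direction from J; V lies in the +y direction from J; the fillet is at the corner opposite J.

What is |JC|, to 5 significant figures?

57.632

J is at the origin; JD is horizontal with |JD| = 48.9 and D on the +x side, so D = (48.900, 0.0000). JV is vertical with |JV| = 44.6 and V on the +y side, so V = (0.0000, 44.600). The virtual corner opposite J is at (48.900, 44.600). A1 meets DS tangentially, so QS is at right angles to DS and since A1 is tangent to CV there, QC ⟂ CV, with radius 12.4, so the center Q sits 12.4 in from both sides at Q = (36.500, 32.200). That places the tangent points at S = (48.900, 32.200) on DS and C = (36.500, 44.600) on CV. Then |JC| = |C − J| = 57.632.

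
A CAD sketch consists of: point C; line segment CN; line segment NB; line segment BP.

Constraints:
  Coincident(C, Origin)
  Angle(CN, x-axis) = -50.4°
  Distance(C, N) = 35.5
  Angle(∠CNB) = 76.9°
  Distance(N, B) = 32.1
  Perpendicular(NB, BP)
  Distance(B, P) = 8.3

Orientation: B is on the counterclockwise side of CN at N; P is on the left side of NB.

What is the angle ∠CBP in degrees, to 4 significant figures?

34.83°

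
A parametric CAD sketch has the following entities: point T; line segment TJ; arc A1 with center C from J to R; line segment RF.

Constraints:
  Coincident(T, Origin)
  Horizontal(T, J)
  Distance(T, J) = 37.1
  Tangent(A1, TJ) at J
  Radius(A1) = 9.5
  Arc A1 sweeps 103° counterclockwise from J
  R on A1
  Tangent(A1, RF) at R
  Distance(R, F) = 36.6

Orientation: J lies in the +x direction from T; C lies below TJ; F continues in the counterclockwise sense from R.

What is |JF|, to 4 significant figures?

47.31

T is at the origin; T and J share the same y with |TJ| = 37.1 and J on the +x side, so J = (37.10, 0.000). Since A1 is tangent to TJ there, CJ ⟂ TJ, so C = J + (0, -9.5) = (37.10, -9.500). On A1, J sits at bearing 90° from C; a 103° counterclockwise sweep puts R at bearing 193°, so R = C + 9.5·(cos 193°, sin 193°) = (27.84, -11.64). Since A1 is tangent to RF there, CR ⟂ RF, so RF runs along (−sin 193°, cos 193°); with |RF| = 36.6, F = (36.08, -47.30). Then |JF| = |F − J| = 47.31.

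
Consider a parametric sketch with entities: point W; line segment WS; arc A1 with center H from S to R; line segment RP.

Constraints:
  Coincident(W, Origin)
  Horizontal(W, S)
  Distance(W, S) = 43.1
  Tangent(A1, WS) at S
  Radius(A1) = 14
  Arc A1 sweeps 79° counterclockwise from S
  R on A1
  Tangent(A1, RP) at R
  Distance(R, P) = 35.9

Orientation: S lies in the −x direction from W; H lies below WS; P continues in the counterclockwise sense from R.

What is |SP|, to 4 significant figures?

50.92

W is at the origin; WS is horizontal with |WS| = 43.1 and S on the −x side, so S = (-43.10, 0.000). A1 meets WS tangentially, so HS is at right angles to WS, so H = S + (0, -14) = (-43.10, -14.00). On A1, S sits at bearing 90° from H; a 79° counterclockwise sweep puts R at bearing 169°, so R = H + 14.0·(cos 169°, sin 169°) = (-56.84, -11.33). Since A1 is tangent to RP there, HR ⟂ RP, so RP runs along (−sin 169°, cos 169°); with |RP| = 35.9, P = (-63.69, -46.57). Then |SP| = |P − S| = 50.92.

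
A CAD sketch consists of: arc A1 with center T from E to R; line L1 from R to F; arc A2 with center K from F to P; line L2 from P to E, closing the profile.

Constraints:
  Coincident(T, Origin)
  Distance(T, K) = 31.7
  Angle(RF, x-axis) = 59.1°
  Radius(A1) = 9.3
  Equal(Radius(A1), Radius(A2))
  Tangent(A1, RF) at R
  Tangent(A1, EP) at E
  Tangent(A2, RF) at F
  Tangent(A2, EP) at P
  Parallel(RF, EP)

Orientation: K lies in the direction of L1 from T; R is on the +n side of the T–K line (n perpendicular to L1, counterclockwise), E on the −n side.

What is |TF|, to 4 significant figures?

33.04

The slot axis is L1's direction at 59.1°, so u = (cos 59.1°, sin 59.1°) = (0.5135, 0.8581) and n = (−sin 59.1°, cos 59.1°) = (-0.8581, 0.5135). T is at the origin and K lies 31.7 along u from T, so K = 31.7·u = (16.28, 27.20). Tangency of A1 to both parallel lines with radius 9.3 puts R and E at T ± 9.3·n: R = (-7.980, 4.776), E = (7.980, -4.776). Equal radii place F and P the same way about K: F = K + 9.3·n = (8.299, 31.98), P = K − 9.3·n = (24.26, 22.42). Then |TF| = |F − T| = 33.04.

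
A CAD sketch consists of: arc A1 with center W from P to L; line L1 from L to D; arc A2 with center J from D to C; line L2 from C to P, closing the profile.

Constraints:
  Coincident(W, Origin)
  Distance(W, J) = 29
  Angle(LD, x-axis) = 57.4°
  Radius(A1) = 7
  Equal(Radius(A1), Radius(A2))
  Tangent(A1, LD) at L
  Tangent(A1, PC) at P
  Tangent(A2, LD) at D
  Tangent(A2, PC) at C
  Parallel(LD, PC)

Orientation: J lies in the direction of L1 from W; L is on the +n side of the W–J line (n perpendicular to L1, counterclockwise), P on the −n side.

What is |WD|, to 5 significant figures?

29.833

Tangency of A1 to both parallel lines with radius 7.0 puts L and P at W ± 7.0·n: L = (-5.8972, 3.7714), P = (5.8972, -3.7714). Equal radii place D and C the same way about J: D = J + 7.0·n = (9.7272, 28.203), C = J − 7.0·n = (21.522, 20.660). Then |WD| = |D − W| = 29.833.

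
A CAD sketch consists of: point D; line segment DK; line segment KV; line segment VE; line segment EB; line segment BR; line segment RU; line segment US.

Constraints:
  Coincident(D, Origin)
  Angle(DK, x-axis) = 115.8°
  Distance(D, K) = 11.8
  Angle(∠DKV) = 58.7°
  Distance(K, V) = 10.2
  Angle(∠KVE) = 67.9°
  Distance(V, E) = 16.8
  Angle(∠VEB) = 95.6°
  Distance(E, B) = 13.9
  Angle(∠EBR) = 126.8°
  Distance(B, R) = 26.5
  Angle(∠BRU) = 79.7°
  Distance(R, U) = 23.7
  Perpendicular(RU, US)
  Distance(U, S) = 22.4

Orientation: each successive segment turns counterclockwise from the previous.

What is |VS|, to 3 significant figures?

4.98

∠BRU = 79.7° gives RU at -133° from the x-axis; with |RU| = 23.7, U = (-22.3, 16.1). RU ⟂ US, so US runs at -42.9°; with |US| = 22.4, S = (-5.85, 0.856). Then |VS| = |S − V| = 4.98.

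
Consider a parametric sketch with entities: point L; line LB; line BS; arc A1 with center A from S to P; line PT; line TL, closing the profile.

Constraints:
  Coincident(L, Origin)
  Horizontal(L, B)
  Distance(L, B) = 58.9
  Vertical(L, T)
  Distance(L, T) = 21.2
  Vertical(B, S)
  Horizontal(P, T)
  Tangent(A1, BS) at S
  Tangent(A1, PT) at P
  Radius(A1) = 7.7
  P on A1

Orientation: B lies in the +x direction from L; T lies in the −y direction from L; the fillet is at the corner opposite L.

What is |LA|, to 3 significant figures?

52.9

L is at the origin; LB is horizontal with |LB| = 58.9 and B on the +x side, so B = (58.9, 0.00). L and T share the same x with |LT| = 21.2 and T on the −y side, so T = (0.00, -21.2). The virtual corner opposite L is at (58.9, -21.2). Since A1 is tangent to BS there, AS ⟂ BS and tangency of A1 to PT means the radius AP is perpendicular to PT, with radius 7.7, so the center A sits 7.7 in from both sides at A = (51.2, -13.5). Then |LA| = |A − L| = 52.9.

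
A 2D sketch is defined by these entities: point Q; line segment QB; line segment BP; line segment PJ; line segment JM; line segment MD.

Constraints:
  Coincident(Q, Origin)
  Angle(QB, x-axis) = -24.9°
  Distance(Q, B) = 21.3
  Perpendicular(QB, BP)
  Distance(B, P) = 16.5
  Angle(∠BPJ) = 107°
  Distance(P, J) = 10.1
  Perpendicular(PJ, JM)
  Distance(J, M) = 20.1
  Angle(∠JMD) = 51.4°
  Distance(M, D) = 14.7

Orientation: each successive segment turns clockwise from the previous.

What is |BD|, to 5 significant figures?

5.9437

The perpendicularity gives JM at right angles to PJ, so JM runs at 82.100°; with |JM| = 20.1, M = (5.1314, -2.6369). ∠JMD = 51.4° gives MD at -46.500° from the x-axis; with |MD| = 14.7, D = (15.250, -13.300). Then |BD| = |D − B| = 5.9437.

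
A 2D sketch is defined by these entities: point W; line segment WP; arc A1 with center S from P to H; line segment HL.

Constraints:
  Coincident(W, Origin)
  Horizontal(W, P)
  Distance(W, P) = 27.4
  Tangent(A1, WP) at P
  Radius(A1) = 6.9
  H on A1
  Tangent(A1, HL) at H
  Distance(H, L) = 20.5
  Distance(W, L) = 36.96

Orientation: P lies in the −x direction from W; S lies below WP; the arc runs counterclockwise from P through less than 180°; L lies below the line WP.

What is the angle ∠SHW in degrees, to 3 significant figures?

11.2°

W is at the origin; WP is horizontal with |WP| = 27.4 and P on the −x side, so P = (-27.4, 0.00). Since A1 is tangent to WP there, SP ⟂ WP, so S = P + (0, -6.9) = (-27.4, -6.90). Since SH ⟂ HL (tangency), |SL| = √(6.9² + 20.5²) = 21.6 regardless of where H sits on A1. So L lies on both circle(W, 36.96) and circle(S, 21.6); the below-WP intersection is L = (-23.8, -28.2). H is the foot of the tangent from L: H = (-33.5, -10.1).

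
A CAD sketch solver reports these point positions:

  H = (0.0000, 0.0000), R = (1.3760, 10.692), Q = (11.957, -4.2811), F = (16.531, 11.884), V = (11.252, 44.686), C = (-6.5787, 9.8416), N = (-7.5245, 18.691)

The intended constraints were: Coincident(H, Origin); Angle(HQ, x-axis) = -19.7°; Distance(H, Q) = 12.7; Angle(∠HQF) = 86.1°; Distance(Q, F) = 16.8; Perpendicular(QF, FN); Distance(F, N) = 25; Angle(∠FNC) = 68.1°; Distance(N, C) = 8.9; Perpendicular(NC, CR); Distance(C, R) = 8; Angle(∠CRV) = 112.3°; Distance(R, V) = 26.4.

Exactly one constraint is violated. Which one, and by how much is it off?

Distance(R, V) = 26.4 — off by 9.00.

H = (0.00, 0.00) ✓; HQ at -19.70° ✓; |HQ| = 12.70 ✓; ∠HQF = 86.10° ✓; |QF| = 16.80 ✓; ∠(QF, FN) = 90.00° ✓; |FN| = 25.00 ✓; ∠FNC = 68.10° ✓; |NC| = 8.900 ✓; ∠(NC, CR) = 90.00° ✓; |CR| = 8.000 ✓; ∠CRV = 112.3° ✓; |RV| = 35.40 ✗.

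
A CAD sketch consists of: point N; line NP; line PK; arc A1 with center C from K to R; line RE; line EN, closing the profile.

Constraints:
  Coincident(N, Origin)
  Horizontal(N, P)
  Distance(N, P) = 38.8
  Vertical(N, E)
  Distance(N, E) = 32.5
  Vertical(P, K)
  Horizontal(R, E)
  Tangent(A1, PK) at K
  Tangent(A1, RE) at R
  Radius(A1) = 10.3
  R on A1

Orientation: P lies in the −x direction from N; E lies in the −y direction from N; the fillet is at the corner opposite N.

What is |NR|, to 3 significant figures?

43.2

N is at the origin; NP is horizontal with |NP| = 38.8 and P on the −x side, so P = (-38.8, 0.00). N and E share the same x with |NE| = 32.5 and E on the −y side, so E = (0.00, -32.5). The virtual corner opposite N is at (-38.8, -32.5). Since A1 is tangent to PK there, CK ⟂ PK and tangency of A1 to RE means the radius CR is perpendicular to RE, with radius 10.3, so the center C sits 10.3 in from both sides at C = (-28.5, -22.2). That places the tangent points at K = (-38.8, -22.2) on PK and R = (-28.5, -32.5) on RE. Then |NR| = |R − N| = 43.2.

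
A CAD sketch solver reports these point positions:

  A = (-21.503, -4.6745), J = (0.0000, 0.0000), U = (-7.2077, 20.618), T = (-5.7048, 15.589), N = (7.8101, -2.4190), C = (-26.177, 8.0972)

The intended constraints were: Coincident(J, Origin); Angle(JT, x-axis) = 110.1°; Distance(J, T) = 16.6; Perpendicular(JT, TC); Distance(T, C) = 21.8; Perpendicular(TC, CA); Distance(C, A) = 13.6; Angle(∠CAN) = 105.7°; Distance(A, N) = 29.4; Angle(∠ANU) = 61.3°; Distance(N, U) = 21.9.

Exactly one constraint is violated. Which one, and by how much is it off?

Distance(N, U) = 21.9 — off by 5.60.

J = (0.00, 0.00) ✓; JT at 110.1° ✓; |JT| = 16.60 ✓; ∠(JT, TC) = 90.00° ✓; |TC| = 21.80 ✓; ∠(TC, CA) = 90.00° ✓; |CA| = 13.60 ✓; ∠CAN = 105.7° ✓; |AN| = 29.40 ✓; ∠ANU = 61.30° ✓; |NU| = 27.50 ✗.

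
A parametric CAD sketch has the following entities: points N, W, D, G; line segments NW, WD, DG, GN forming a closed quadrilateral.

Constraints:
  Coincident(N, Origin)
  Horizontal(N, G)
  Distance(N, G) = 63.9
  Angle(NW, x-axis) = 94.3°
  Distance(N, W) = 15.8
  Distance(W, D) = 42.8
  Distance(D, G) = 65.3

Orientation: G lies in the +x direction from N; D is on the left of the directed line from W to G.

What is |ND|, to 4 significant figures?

55.98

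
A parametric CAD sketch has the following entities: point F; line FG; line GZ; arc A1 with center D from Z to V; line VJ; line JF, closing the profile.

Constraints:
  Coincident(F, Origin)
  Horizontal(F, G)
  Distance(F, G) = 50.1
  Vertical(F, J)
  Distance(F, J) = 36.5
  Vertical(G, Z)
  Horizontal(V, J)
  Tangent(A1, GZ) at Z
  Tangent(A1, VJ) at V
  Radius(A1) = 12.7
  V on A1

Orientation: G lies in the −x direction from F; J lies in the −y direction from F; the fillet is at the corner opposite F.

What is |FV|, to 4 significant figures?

52.26

The virtual corner opposite F is at (-50.10, -36.50). Tangency of A1 to GZ means the radius DZ is perpendicular to GZ and tangency of A1 to VJ means the radius DV is perpendicular to VJ, with radius 12.7, so the center D sits 12.7 in from both sides at D = (-37.40, -23.80). That places the tangent points at Z = (-50.10, -23.80) on GZ and V = (-37.40, -36.50) on VJ. Then |FV| = |V − F| = 52.26.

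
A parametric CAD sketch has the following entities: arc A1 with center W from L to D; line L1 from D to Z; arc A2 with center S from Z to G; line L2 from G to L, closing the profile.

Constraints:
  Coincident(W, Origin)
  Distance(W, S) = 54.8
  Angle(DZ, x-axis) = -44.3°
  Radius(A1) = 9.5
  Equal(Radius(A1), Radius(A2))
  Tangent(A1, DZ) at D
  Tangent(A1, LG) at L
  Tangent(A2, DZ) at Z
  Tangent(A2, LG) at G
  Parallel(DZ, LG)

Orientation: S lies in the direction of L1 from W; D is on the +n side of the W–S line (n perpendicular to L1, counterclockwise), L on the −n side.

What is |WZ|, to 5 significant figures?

55.617

The slot axis is L1's direction at -44.3°, so u = (cos -44.3°, sin -44.3°) = (0.71569, -0.69842) and n = (−sin -44.3°, cos -44.3°) = (0.69842, 0.71569). W is at the origin and S lies 54.8 along u from W, so S = 54.8·u = (39.220, -38.273). Tangency of A1 to both parallel lines with radius 9.5 puts D and L at W ± 9.5·n: D = (6.6349, 6.7991), L = (-6.6349, -6.7991). Equal radii place Z and G the same way about S: Z = S + 9.5·n = (45.855, -31.474), G = S − 9.5·n = (32.585, -45.072). Then |WZ| = |Z − W| = 55.617.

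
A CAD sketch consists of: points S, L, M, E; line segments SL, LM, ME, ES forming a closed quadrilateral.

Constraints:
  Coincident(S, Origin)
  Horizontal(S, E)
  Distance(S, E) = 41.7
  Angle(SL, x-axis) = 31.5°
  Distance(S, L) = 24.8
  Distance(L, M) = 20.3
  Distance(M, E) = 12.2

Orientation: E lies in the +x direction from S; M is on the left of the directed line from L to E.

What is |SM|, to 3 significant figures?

43.2

S is at the origin; SE is horizontal with |SE| = 41.7 and E in +x, so E = (41.7, 0). SL runs at 31.5° with |SL| = 24.8, so L = (21.1, 13.0). M is determined by |LM| = 20.3 and |ME| = 12.2 together: it lies at the intersection of circle(L, 20.3) and circle(E, 12.2). With |LE| = 24.3, the foot of the radical line on LE is 17.6 from L and the perpendicular offset is √(20.3² − 17.6²) = 10.2. Taking the left-of-LE solution: M = (41.4, 12.2).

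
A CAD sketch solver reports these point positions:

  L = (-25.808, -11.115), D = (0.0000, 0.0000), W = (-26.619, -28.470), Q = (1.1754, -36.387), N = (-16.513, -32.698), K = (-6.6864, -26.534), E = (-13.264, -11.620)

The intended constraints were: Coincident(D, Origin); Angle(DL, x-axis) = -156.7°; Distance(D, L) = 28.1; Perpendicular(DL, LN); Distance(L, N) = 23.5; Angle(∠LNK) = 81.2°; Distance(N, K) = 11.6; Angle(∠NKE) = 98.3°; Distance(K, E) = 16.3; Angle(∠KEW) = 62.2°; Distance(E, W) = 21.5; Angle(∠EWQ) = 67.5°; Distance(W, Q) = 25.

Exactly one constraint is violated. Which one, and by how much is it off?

Distance(W, Q) = 25 — off by 3.90.

D = (0.00, 0.00) ✓; DL at -156.7° ✓; |DL| = 28.10 ✓; ∠(DL, LN) = 90.00° ✓; |LN| = 23.50 ✓; ∠LNK = 81.20° ✓; |NK| = 11.60 ✓; ∠NKE = 98.30° ✓; |KE| = 16.30 ✓; ∠KEW = 62.20° ✓; |EW| = 21.50 ✓; ∠EWQ = 67.50° ✓; |WQ| = 28.90 ✗.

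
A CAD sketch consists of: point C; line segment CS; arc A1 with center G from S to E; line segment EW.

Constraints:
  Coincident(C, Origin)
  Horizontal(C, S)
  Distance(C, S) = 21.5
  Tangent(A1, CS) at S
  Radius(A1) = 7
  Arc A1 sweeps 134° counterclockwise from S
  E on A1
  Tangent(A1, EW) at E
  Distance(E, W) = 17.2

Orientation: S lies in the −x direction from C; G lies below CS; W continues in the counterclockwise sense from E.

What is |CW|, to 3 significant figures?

28.3

C is at the origin; CS is horizontal with |CS| = 21.5 and S on the −x side, so S = (-21.5, 0.00). Tangency of A1 to CS means the radius GS is perpendicular to CS, so G = S + (0, -7) = (-21.5, -7.00). On A1, S sits at bearing 90° from G; a 134° counterclockwise sweep puts E at bearing 224°, so E = G + 7.0·(cos 224°, sin 224°) = (-26.5, -11.9). Since A1 is tangent to EW there, GE ⟂ EW, so EW runs along (−sin 224°, cos 224°); with |EW| = 17.2, W = (-14.6, -24.2). Then |CW| = |W − C| = 28.3.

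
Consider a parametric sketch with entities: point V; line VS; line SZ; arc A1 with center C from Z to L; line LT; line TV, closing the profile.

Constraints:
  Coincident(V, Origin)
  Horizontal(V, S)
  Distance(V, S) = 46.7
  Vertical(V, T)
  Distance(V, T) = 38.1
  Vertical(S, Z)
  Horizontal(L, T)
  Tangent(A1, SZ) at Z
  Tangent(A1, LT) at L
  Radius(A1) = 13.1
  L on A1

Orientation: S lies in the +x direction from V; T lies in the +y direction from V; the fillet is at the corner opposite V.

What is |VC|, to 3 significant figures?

41.9

V is at the origin; VS is horizontal with |VS| = 46.7 and S on the +x side, so S = (46.7, 0.00). VT is vertical with |VT| = 38.1 and T on the +y side, so T = (0.00, 38.1). The virtual corner opposite V is at (46.7, 38.1). The tangent condition forces CZ to be normal to SZ and the tangent condition forces CL to be normal to LT, with radius 13.1, so the center C sits 13.1 in from both sides at C = (33.6, 25.0). Then |VC| = |C − V| = 41.9.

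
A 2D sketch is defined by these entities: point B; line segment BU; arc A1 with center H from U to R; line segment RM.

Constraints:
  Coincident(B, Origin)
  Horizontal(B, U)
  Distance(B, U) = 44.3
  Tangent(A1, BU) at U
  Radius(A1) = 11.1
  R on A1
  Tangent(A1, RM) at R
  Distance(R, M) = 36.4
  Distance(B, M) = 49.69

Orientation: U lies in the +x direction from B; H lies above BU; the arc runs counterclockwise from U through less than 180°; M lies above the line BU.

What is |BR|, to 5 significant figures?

55.150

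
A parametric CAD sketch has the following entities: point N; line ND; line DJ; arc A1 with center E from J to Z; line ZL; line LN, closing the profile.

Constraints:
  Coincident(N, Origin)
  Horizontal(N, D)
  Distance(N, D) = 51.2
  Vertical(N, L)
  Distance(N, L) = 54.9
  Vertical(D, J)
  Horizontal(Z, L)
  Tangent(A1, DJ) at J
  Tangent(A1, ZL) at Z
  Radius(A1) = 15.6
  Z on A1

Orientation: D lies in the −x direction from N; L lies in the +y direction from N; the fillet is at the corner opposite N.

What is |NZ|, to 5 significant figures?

65.432

N is at the origin; N and D share the same y with |ND| = 51.2 and D on the −x side, so D = (-51.200, 0.0000). NL is vertical with |NL| = 54.9 and L on the +y side, so L = (0.0000, 54.900). The virtual corner opposite N is at (-51.200, 54.900). A1 meets DJ tangentially, so EJ is at right angles to DJ and the tangent condition forces EZ to be normal to ZL, with radius 15.6, so the center E sits 15.6 in from both sides at E = (-35.600, 39.300). That places the tangent points at J = (-51.200, 39.300) on DJ and Z = (-35.600, 54.900) on ZL. Then |NZ| = |Z − N| = 65.432.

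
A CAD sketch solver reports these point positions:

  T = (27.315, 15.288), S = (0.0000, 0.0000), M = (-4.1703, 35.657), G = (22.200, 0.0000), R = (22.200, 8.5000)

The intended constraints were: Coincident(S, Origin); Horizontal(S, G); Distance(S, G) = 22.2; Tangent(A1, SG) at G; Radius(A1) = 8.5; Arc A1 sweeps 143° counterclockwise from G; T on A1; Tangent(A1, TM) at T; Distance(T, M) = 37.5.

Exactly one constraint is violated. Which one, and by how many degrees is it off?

Tangent(A1, TM) at T — off by 4.10°.

S = (0.00, 0.00) ✓; S.y = 0.00, G.y = 0.00 ✓; |SG| = 22.20 ✓; ∠(RG, GS) = 90.00° ✓; |RG| = 8.500 ✓; bearing(R→T) − bearing(R→G) = 143.0° ✓; |RT| = 8.499 ✓; ∠(RT, TM) = 85.90° ✗; |TM| = 37.50 ✓.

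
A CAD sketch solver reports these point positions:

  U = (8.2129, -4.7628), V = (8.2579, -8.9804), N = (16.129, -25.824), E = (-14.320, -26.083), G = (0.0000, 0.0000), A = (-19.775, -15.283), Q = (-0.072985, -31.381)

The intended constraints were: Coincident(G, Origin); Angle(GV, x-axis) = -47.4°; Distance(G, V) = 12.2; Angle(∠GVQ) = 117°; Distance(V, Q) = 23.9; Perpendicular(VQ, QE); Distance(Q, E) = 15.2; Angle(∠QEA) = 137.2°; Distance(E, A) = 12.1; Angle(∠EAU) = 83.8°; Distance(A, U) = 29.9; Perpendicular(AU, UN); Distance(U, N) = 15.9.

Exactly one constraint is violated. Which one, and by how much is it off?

Distance(U, N) = 15.9 — off by 6.60.

G = (0.00, 0.00) ✓; GV at -47.40° ✓; |GV| = 12.20 ✓; ∠GVQ = 117.0° ✓; |VQ| = 23.90 ✓; ∠(VQ, QE) = 90.00° ✓; |QE| = 15.20 ✓; ∠QEA = 137.2° ✓; |EA| = 12.10 ✓; ∠EAU = 83.80° ✓; |AU| = 29.90 ✓; ∠(AU, UN) = 90.00° ✓; |UN| = 22.50 ✗.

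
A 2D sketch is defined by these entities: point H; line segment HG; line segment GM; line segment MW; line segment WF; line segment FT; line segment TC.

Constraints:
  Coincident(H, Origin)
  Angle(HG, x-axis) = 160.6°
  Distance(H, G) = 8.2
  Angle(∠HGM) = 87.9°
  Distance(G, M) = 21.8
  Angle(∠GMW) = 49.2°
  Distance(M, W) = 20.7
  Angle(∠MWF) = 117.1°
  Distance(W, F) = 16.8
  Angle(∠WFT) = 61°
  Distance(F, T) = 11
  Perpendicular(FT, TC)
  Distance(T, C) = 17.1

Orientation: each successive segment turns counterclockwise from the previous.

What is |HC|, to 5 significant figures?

13.620

H is at the origin; HG runs at 160.6° with length 8.2, so G = (-7.7344, 2.7237). ∠HGM = 87.9° gives GM at -107.30° from the x-axis; with |GM| = 21.8, M = (-14.217, -18.090). ∠GMW = 49.2° gives MW at 23.500° from the x-axis; with |MW| = 20.7, W = (4.7659, -9.8360). ∠MWF = 117.1° gives WF at 86.400° from the x-axis; with |WF| = 16.8, F = (5.8208, 6.9309). ∠WFT = 61.0° gives FT at -154.60° from the x-axis; with |FT| = 11.0, T = (-4.1159, 2.2126). The perpendicularity gives TC at right angles to FT, so TC runs at -64.600°; with |TC| = 17.1, C = (3.2189, -13.234). Then |HC| = |C − H| = 13.620.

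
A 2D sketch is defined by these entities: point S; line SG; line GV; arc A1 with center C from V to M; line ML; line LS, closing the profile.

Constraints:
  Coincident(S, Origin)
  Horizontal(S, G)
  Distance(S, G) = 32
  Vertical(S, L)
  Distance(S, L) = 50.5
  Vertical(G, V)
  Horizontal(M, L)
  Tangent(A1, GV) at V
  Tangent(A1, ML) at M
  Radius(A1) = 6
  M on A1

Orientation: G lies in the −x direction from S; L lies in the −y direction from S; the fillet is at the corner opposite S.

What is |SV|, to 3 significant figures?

54.8

S is at the origin; S and G share the same y with |SG| = 32.0 and G on the −x side, so G = (-32.0, 0.00). S and L share the same x with |SL| = 50.5 and L on the −y side, so L = (0.00, -50.5). The virtual corner opposite S is at (-32.0, -50.5). Since A1 is tangent to GV there, CV ⟂ GV and since A1 is tangent to ML there, CM ⟂ ML, with radius 6.0, so the center C sits 6.0 in from both sides at C = (-26.0, -44.5). That places the tangent points at V = (-32.0, -44.5) on GV and M = (-26.0, -50.5) on ML. Then |SV| = |V − S| = 54.8.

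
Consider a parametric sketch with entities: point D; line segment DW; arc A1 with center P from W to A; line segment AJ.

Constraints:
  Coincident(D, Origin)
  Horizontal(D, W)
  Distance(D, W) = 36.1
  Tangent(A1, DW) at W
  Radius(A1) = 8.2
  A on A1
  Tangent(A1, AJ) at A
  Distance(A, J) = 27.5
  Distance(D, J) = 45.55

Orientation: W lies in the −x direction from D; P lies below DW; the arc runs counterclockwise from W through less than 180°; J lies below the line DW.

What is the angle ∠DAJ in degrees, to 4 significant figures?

73.74°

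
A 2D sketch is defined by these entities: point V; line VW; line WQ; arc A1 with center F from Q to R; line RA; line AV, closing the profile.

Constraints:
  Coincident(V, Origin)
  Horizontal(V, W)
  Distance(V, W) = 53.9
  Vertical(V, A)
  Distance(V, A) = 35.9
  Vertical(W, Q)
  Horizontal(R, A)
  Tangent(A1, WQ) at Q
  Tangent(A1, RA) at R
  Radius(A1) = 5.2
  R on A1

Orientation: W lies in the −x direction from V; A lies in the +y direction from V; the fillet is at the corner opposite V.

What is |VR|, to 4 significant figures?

60.50

V is at the origin; V and W share the same y with |VW| = 53.9 and W on the −x side, so W = (-53.90, 0.000). V and A share the same x with |VA| = 35.9 and A on the +y side, so A = (0.000, 35.90). The virtual corner opposite V is at (-53.90, 35.90). A1 meets WQ tangentially, so FQ is at right angles to WQ and tangency of A1 to RA means the radius FR is perpendicular to RA, with radius 5.2, so the center F sits 5.2 in from both sides at F = (-48.70, 30.70). That places the tangent points at Q = (-53.90, 30.70) on WQ and R = (-48.70, 35.90) on RA. Then |VR| = |R − V| = 60.50.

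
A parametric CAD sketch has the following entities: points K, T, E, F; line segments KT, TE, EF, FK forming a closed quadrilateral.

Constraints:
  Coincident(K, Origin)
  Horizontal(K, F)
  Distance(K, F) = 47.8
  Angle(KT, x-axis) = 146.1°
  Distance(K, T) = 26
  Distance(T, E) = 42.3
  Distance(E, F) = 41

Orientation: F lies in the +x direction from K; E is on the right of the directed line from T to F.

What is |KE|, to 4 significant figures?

17.12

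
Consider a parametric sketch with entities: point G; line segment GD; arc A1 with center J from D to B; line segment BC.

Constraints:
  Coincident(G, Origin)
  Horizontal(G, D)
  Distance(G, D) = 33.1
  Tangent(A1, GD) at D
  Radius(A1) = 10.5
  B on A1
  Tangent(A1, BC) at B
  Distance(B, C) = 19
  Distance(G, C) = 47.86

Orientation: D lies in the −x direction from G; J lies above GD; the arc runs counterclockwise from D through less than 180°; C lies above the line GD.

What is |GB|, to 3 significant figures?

29.6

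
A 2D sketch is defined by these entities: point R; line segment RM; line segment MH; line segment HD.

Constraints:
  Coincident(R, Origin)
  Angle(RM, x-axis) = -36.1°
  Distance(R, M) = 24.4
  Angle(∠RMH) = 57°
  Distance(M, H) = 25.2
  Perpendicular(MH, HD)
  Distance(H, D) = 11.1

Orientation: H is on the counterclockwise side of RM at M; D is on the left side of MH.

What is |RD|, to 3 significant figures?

15.2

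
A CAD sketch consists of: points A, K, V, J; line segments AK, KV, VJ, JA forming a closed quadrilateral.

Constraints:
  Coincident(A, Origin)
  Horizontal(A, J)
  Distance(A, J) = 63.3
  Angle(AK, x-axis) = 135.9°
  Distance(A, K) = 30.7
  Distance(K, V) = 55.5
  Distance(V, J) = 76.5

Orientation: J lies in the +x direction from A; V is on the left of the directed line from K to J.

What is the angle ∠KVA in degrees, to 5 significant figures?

29.074°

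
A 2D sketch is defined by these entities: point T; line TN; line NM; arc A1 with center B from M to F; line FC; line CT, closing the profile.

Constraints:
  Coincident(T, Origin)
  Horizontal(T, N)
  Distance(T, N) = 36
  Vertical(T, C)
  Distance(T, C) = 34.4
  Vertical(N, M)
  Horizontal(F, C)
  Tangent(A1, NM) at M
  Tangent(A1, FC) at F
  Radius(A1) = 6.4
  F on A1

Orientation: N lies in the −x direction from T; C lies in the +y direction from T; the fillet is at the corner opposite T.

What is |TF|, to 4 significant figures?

45.38

T is at the origin; T and N share the same y with |TN| = 36.0 and N on the −x side, so N = (-36.00, 0.000). T and C share the same x with |TC| = 34.4 and C on the +y side, so C = (0.000, 34.40). The virtual corner opposite T is at (-36.00, 34.40). Since A1 is tangent to NM there, BM ⟂ NM and A1 meets FC tangentially, so BF is at right angles to FC, with radius 6.4, so the center B sits 6.4 in from both sides at B = (-29.60, 28.00). That places the tangent points at M = (-36.00, 28.00) on NM and F = (-29.60, 34.40) on FC. Then |TF| = |F − T| = 45.38.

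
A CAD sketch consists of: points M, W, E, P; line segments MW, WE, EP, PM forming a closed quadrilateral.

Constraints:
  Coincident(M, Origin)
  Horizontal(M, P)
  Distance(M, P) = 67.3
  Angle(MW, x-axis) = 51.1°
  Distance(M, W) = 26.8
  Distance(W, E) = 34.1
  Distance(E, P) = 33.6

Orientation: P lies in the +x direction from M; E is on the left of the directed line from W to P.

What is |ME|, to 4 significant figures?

57.69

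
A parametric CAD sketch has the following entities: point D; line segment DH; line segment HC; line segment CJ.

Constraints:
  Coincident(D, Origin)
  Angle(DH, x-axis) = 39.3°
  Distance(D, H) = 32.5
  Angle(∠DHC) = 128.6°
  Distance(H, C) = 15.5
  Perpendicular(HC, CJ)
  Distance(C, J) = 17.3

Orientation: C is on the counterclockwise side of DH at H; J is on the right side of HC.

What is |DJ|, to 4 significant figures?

55.71

D is at the origin; DH runs at 39.3° with length 32.5, so H = 32.5·(cos 39.3°, sin 39.3°) = (25.15, 20.58). ∠DHC = 128.6°, so HC runs at 39.3° + (180° − 128.6°) = 90.70° from the x-axis; with |HC| = 15.5, C = H + 15.5·(cos 90.70°, sin 90.70°) = (24.96, 36.08). The perpendicularity gives CJ at right angles to HC; with |CJ| = 17.3 on the right of HC, J = C + 17.3·(0.9999, 0.01222) = (42.26, 36.30). Then |DJ| = |J − D| = 55.71.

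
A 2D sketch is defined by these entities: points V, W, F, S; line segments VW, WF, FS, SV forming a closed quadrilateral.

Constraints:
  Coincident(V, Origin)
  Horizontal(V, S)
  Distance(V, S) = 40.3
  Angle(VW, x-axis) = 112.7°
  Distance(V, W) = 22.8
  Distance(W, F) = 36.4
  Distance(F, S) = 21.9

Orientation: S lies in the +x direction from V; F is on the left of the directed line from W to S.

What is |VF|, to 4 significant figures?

32.68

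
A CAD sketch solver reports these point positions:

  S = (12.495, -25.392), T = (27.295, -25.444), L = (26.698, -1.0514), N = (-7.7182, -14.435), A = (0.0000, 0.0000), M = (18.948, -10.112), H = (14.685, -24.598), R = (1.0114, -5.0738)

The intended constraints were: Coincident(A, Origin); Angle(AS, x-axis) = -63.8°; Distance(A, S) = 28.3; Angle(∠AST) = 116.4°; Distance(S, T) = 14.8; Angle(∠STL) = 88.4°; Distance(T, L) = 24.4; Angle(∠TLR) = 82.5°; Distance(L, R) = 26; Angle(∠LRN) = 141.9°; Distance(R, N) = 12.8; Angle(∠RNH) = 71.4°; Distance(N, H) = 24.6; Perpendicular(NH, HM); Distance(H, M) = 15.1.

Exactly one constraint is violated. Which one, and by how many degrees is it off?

Perpendicular(NH, HM) — off by 8.00°.

A = (0.00, 0.00) ✓; AS at -63.80° ✓; |AS| = 28.30 ✓; ∠AST = 116.4° ✓; |ST| = 14.80 ✓; ∠STL = 88.40° ✓; |TL| = 24.40 ✓; ∠TLR = 82.50° ✓; |LR| = 26.00 ✓; ∠LRN = 141.9° ✓; |RN| = 12.80 ✓; ∠RNH = 71.40° ✓; |NH| = 24.60 ✓; ∠(NH, HM) = 98.00° ✗; |HM| = 15.10 ✓.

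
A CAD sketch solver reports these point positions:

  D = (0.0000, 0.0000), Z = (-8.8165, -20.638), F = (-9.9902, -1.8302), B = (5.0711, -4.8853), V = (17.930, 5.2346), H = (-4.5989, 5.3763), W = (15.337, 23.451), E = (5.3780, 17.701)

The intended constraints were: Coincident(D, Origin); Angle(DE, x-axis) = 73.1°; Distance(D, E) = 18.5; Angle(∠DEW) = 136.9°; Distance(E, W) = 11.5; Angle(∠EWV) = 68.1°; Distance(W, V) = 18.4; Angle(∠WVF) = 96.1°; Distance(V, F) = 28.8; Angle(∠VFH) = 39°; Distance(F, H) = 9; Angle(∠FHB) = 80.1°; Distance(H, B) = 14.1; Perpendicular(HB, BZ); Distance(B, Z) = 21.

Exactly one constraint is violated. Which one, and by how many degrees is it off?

Perpendicular(HB, BZ) — off by 5.30°.

D = (0.00, 0.00) ✓; DE at 73.10° ✓; |DE| = 18.50 ✓; ∠DEW = 136.9° ✓; |EW| = 11.50 ✓; ∠EWV = 68.10° ✓; |WV| = 18.40 ✓; ∠WVF = 96.10° ✓; |VF| = 28.80 ✓; ∠VFH = 39.00° ✓; |FH| = 9.000 ✓; ∠FHB = 80.10° ✓; |HB| = 14.10 ✓; ∠(HB, BZ) = 84.70° ✗; |BZ| = 21.00 ✓.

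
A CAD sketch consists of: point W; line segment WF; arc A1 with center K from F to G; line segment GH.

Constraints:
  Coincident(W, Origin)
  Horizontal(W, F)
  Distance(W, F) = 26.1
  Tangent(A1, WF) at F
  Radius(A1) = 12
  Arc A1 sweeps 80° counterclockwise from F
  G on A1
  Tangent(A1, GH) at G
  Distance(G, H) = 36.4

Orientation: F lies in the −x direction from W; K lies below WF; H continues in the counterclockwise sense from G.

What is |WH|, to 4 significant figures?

63.65

On A1, F sits at bearing 90° from K; an 80° counterclockwise sweep puts G at bearing 170°, so G = K + 12.0·(cos 170°, sin 170°) = (-37.92, -9.916). The tangent condition forces KG to be normal to GH, so GH runs along (−sin 170°, cos 170°); with |GH| = 36.4, H = (-44.24, -45.76). Then |WH| = |H − W| = 63.65.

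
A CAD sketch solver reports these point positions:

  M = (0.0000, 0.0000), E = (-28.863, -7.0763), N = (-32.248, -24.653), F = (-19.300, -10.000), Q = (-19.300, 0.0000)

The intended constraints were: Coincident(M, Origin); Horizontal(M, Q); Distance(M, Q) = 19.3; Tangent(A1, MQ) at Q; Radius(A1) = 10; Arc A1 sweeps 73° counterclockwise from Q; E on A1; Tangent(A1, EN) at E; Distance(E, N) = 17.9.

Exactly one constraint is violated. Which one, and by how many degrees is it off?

Tangent(A1, EN) at E — off by 6.10°.

M = (0.00, 0.00) ✓; M.y = 0.00, Q.y = 0.00 ✓; |MQ| = 19.30 ✓; ∠(FQ, QM) = 90.00° ✓; |FQ| = 10.00 ✓; bearing(F→E) − bearing(F→Q) = 73.00° ✓; |FE| = 10.00 ✓; ∠(FE, EN) = 83.90° ✗; |EN| = 17.90 ✓.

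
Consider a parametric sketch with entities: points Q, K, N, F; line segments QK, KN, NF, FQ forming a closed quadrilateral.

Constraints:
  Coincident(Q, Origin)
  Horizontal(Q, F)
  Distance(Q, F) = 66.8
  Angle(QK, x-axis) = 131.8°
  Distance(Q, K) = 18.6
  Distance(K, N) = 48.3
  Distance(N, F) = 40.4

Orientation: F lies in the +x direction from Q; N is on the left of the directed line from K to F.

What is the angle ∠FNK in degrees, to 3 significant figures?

130°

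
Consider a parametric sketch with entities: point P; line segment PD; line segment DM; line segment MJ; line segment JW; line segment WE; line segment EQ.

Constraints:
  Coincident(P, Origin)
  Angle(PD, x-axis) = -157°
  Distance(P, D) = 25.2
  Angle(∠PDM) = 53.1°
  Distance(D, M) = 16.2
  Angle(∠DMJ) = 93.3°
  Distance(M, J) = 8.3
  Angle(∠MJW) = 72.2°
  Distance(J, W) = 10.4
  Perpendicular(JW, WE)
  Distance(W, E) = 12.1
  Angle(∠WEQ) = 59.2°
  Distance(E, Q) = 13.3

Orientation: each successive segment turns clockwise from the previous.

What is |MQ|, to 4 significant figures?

4.417

The perpendicularity gives WE at right angles to JW, so WE runs at 151.6°; with |WE| = 12.1, E = (-26.74, 0.9591). ∠WEQ = 59.2° gives EQ at 30.80° from the x-axis; with |EQ| = 13.3, Q = (-15.31, 7.769). Then |MQ| = |Q − M| = 4.417.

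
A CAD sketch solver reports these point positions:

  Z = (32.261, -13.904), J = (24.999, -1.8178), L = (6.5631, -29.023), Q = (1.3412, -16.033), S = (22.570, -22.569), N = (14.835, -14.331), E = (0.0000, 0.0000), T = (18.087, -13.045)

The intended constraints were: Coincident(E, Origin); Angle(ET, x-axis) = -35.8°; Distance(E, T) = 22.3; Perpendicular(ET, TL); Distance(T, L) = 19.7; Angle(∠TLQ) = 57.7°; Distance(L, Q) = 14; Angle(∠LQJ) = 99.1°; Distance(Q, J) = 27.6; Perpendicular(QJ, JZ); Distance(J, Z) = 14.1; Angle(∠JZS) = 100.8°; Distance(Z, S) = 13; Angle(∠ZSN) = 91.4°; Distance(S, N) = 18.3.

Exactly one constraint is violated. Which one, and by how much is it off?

Distance(S, N) = 18.3 — off by 7.00.

E = (0.00, 0.00) ✓; ET at -35.80° ✓; |ET| = 22.30 ✓; ∠(ET, TL) = 90.00° ✓; |TL| = 19.70 ✓; ∠TLQ = 57.70° ✓; |LQ| = 14.00 ✓; ∠LQJ = 99.10° ✓; |QJ| = 27.60 ✓; ∠(QJ, JZ) = 90.00° ✓; |JZ| = 14.10 ✓; ∠JZS = 100.8° ✓; |ZS| = 13.00 ✓; ∠ZSN = 91.40° ✓; |SN| = 11.30 ✗.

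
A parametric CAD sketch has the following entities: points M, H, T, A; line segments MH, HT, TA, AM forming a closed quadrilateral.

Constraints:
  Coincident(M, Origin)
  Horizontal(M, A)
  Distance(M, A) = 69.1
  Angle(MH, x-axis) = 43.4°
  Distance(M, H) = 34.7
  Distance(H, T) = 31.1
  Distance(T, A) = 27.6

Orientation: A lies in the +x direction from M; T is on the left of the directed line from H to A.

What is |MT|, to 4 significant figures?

61.39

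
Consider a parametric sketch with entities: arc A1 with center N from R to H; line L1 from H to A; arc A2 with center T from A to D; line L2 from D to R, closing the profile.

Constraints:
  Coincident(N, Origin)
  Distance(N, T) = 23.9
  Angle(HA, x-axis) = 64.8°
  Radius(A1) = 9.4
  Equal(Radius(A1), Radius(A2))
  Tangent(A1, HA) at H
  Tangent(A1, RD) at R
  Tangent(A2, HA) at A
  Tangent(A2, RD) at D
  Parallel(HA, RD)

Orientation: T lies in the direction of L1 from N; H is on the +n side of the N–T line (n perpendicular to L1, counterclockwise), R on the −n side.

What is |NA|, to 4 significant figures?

25.68

The slot axis is L1's direction at 64.8°, so u = (cos 64.8°, sin 64.8°) = (0.4258, 0.9048) and n = (−sin 64.8°, cos 64.8°) = (-0.9048, 0.4258). N is at the origin and T lies 23.9 along u from N, so T = 23.9·u = (10.18, 21.63). Tangency of A1 to both parallel lines with radius 9.4 puts H and R at N ± 9.4·n: H = (-8.505, 4.002), R = (8.505, -4.002). Equal radii place A and D the same way about T: A = T + 9.4·n = (1.671, 25.63), D = T − 9.4·n = (18.68, 17.62). Then |NA| = |A − N| = 25.68.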